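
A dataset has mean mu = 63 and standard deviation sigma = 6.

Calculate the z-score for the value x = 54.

-1.5

Step 1: Recall the z-score formula: z = (x - mu) / sigma
Step 2: Substitute values: z = (54 - 63) / 6
Step 3: z = -9 / 6 = -1.5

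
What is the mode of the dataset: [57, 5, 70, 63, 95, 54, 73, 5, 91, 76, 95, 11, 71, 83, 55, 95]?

95

Step 1: Count the frequency of each value:
  5: appears 2 time(s)
  11: appears 1 time(s)
  54: appears 1 time(s)
  55: appears 1 time(s)
  57: appears 1 time(s)
  63: appears 1 time(s)
  70: appears 1 time(s)
  71: appears 1 time(s)
  73: appears 1 time(s)
  76: appears 1 time(s)
  83: appears 1 time(s)
  91: appears 1 time(s)
  95: appears 3 time(s)
Step 2: The value 95 appears most frequently (3 times).
Step 3: Mode = 95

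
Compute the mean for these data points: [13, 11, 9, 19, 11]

12.6

Step 1: Sum all values: 13 + 11 + 9 + 19 + 11 = 63
Step 2: Count the number of values: n = 5
Step 3: Mean = sum / n = 63 / 5 = 12.6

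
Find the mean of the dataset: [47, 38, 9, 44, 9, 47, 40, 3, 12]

27.6667

Step 1: Sum all values: 47 + 38 + 9 + 44 + 9 + 47 + 40 + 3 + 12 = 249
Step 2: Count the number of values: n = 9
Step 3: Mean = sum / n = 249 / 9 = 27.6667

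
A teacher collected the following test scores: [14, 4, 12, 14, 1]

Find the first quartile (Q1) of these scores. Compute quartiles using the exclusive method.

2.5

Step 1: Sort the data: [1, 4, 12, 14, 14]
Step 2: n = 5
Step 3: Using the exclusive quartile method:
  Q1 = 2.5
  Q2 (median) = 12
  Q3 = 14
  IQR = Q3 - Q1 = 14 - 2.5 = 11.5
Step 4: Q1 = 2.5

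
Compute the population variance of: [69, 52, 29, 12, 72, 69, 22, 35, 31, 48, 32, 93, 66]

528.2485

Step 1: Compute the mean: (69 + 52 + 29 + 12 + 72 + 69 + 22 + 35 + 31 + 48 + 32 + 93 + 66) / 13 = 48.4615
Step 2: Compute squared deviations from the mean:
  (69 - 48.4615)^2 = 421.8284
  (52 - 48.4615)^2 = 12.5207
  (29 - 48.4615)^2 = 378.7515
  (12 - 48.4615)^2 = 1329.4438
  (72 - 48.4615)^2 = 554.0592
  (69 - 48.4615)^2 = 421.8284
  (22 - 48.4615)^2 = 700.213
  (35 - 48.4615)^2 = 181.213
  (31 - 48.4615)^2 = 304.9053
  (48 - 48.4615)^2 = 0.213
  (32 - 48.4615)^2 = 270.9822
  (93 - 48.4615)^2 = 1983.6746
  (66 - 48.4615)^2 = 307.5976
Step 3: Sum of squared deviations = 6867.2308
Step 4: Population variance = 6867.2308 / 13 = 528.2485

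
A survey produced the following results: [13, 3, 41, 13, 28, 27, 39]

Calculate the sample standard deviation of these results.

14.2578

Step 1: Compute the mean: 23.4286
Step 2: Sum of squared deviations from the mean: 1219.7143
Step 3: Sample variance = 1219.7143 / 6 = 203.2857
Step 4: Standard deviation = sqrt(203.2857) = 14.2578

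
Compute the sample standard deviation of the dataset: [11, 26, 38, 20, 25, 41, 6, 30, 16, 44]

12.7806

Step 1: Compute the mean: 25.7
Step 2: Sum of squared deviations from the mean: 1470.1
Step 3: Sample variance = 1470.1 / 9 = 163.3444
Step 4: Standard deviation = sqrt(163.3444) = 12.7806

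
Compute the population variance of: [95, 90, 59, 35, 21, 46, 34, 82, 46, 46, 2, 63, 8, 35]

747.0612

Step 1: Compute the mean: (95 + 90 + 59 + 35 + 21 + 46 + 34 + 82 + 46 + 46 + 2 + 63 + 8 + 35) / 14 = 47.2857
Step 2: Compute squared deviations from the mean:
  (95 - 47.2857)^2 = 2276.6531
  (90 - 47.2857)^2 = 1824.5102
  (59 - 47.2857)^2 = 137.2245
  (35 - 47.2857)^2 = 150.9388
  (21 - 47.2857)^2 = 690.9388
  (46 - 47.2857)^2 = 1.6531
  (34 - 47.2857)^2 = 176.5102
  (82 - 47.2857)^2 = 1205.0816
  (46 - 47.2857)^2 = 1.6531
  (46 - 47.2857)^2 = 1.6531
  (2 - 47.2857)^2 = 2050.7959
  (63 - 47.2857)^2 = 246.9388
  (8 - 47.2857)^2 = 1543.3673
  (35 - 47.2857)^2 = 150.9388
Step 3: Sum of squared deviations = 10458.8571
Step 4: Population variance = 10458.8571 / 14 = 747.0612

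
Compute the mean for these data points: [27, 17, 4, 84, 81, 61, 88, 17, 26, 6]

41.1

Step 1: Sum all values: 27 + 17 + 4 + 84 + 81 + 61 + 88 + 17 + 26 + 6 = 411
Step 2: Count the number of values: n = 10
Step 3: Mean = sum / n = 411 / 10 = 41.1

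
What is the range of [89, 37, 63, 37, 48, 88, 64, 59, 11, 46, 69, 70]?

78

Step 1: Identify the maximum value: max = 89
Step 2: Identify the minimum value: min = 11
Step 3: Range = max - min = 89 - 11 = 78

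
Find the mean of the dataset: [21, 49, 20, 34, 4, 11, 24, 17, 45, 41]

26.6

Step 1: Sum all values: 21 + 49 + 20 + 34 + 4 + 11 + 24 + 17 + 45 + 41 = 266
Step 2: Count the number of values: n = 10
Step 3: Mean = sum / n = 266 / 10 = 26.6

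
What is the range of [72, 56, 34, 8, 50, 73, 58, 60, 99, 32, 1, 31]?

98

Step 1: Identify the maximum value: max = 99
Step 2: Identify the minimum value: min = 1
Step 3: Range = max - min = 99 - 1 = 98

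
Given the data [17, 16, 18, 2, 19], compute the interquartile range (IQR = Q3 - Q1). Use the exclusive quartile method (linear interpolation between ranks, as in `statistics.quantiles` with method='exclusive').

9.5

Step 1: Sort the data: [2, 16, 17, 18, 19]
Step 2: n = 5
Step 3: Using the exclusive quartile method:
  Q1 = 9
  Q2 (median) = 17
  Q3 = 18.5
  IQR = Q3 - Q1 = 18.5 - 9 = 9.5
Step 4: IQR = 9.5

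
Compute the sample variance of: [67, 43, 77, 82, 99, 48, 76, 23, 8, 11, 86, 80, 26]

959.4744

Step 1: Compute the mean: (67 + 43 + 77 + 82 + 99 + 48 + 76 + 23 + 8 + 11 + 86 + 80 + 26) / 13 = 55.8462
Step 2: Compute squared deviations from the mean:
  (67 - 55.8462)^2 = 124.4083
  (43 - 55.8462)^2 = 165.0237
  (77 - 55.8462)^2 = 447.4852
  (82 - 55.8462)^2 = 684.0237
  (99 - 55.8462)^2 = 1862.2544
  (48 - 55.8462)^2 = 61.5621
  (76 - 55.8462)^2 = 406.1775
  (23 - 55.8462)^2 = 1078.8698
  (8 - 55.8462)^2 = 2289.2544
  (11 - 55.8462)^2 = 2011.1775
  (86 - 55.8462)^2 = 909.2544
  (80 - 55.8462)^2 = 583.4083
  (26 - 55.8462)^2 = 890.7929
Step 3: Sum of squared deviations = 11513.6923
Step 4: Sample variance = 11513.6923 / 12 = 959.4744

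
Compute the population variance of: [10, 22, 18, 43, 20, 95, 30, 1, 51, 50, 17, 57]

619.9167

Step 1: Compute the mean: (10 + 22 + 18 + 43 + 20 + 95 + 30 + 1 + 51 + 50 + 17 + 57) / 12 = 34.5
Step 2: Compute squared deviations from the mean:
  (10 - 34.5)^2 = 600.25
  (22 - 34.5)^2 = 156.25
  (18 - 34.5)^2 = 272.25
  (43 - 34.5)^2 = 72.25
  (20 - 34.5)^2 = 210.25
  (95 - 34.5)^2 = 3660.25
  (30 - 34.5)^2 = 20.25
  (1 - 34.5)^2 = 1122.25
  (51 - 34.5)^2 = 272.25
  (50 - 34.5)^2 = 240.25
  (17 - 34.5)^2 = 306.25
  (57 - 34.5)^2 = 506.25
Step 3: Sum of squared deviations = 7439
Step 4: Population variance = 7439 / 12 = 619.9167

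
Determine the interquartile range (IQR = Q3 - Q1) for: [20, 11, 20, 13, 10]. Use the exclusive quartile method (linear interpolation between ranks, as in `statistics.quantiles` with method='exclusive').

9.5

Step 1: Sort the data: [10, 11, 13, 20, 20]
Step 2: n = 5
Step 3: Using the exclusive quartile method:
  Q1 = 10.5
  Q2 (median) = 13
  Q3 = 20
  IQR = Q3 - Q1 = 20 - 10.5 = 9.5
Step 4: IQR = 9.5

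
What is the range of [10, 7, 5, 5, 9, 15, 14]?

10

Step 1: Identify the maximum value: max = 15
Step 2: Identify the minimum value: min = 5
Step 3: Range = max - min = 15 - 5 = 10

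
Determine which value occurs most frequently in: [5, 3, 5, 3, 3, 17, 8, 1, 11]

3

Step 1: Count the frequency of each value:
  1: appears 1 time(s)
  3: appears 3 time(s)
  5: appears 2 time(s)
  8: appears 1 time(s)
  11: appears 1 time(s)
  17: appears 1 time(s)
Step 2: The value 3 appears most frequently (3 times).
Step 3: Mode = 3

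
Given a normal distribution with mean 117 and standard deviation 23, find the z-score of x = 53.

-2.7826

Step 1: Recall the z-score formula: z = (x - mu) / sigma
Step 2: Substitute values: z = (53 - 117) / 23
Step 3: z = -64 / 23 = -2.7826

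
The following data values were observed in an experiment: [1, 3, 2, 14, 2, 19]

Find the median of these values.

2.5

Step 1: Sort the data in ascending order: [1, 2, 2, 3, 14, 19]
Step 2: The number of values is n = 6.
Step 3: Since n is even, the median is the average of positions 3 and 4:
  Median = (2 + 3) / 2 = 2.5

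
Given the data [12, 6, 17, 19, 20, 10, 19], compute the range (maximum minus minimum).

14

Step 1: Identify the maximum value: max = 20
Step 2: Identify the minimum value: min = 6
Step 3: Range = max - min = 20 - 6 = 14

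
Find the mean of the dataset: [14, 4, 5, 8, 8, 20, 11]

10

Step 1: Sum all values: 14 + 4 + 5 + 8 + 8 + 20 + 11 = 70
Step 2: Count the number of values: n = 7
Step 3: Mean = sum / n = 70 / 7 = 10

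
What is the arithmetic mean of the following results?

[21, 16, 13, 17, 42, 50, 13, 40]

26.5

Step 1: Sum all values: 21 + 16 + 13 + 17 + 42 + 50 + 13 + 40 = 212
Step 2: Count the number of values: n = 8
Step 3: Mean = sum / n = 212 / 8 = 26.5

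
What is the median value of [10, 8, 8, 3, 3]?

8

Step 1: Sort the data in ascending order: [3, 3, 8, 8, 10]
Step 2: The number of values is n = 5.
Step 3: Since n is odd, the median is the middle value at position 3: 8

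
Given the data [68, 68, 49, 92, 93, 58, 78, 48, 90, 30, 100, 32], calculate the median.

68

Step 1: Sort the data in ascending order: [30, 32, 48, 49, 58, 68, 68, 78, 90, 92, 93, 100]
Step 2: The number of values is n = 12.
Step 3: Since n is even, the median is the average of positions 6 and 7:
  Median = (68 + 68) / 2 = 68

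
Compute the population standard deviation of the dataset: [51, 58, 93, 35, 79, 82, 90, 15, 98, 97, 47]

26.789

Step 1: Compute the mean: 67.7273
Step 2: Sum of squared deviations from the mean: 7894.1818
Step 3: Population variance = 7894.1818 / 11 = 717.6529
Step 4: Standard deviation = sqrt(717.6529) = 26.789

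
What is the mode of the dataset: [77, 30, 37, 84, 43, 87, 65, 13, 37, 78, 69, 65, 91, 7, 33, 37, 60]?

37

Step 1: Count the frequency of each value:
  7: appears 1 time(s)
  13: appears 1 time(s)
  30: appears 1 time(s)
  33: appears 1 time(s)
  37: appears 3 time(s)
  43: appears 1 time(s)
  60: appears 1 time(s)
  65: appears 2 time(s)
  69: appears 1 time(s)
  77: appears 1 time(s)
  78: appears 1 time(s)
  84: appears 1 time(s)
  87: appears 1 time(s)
  91: appears 1 time(s)
Step 2: The value 37 appears most frequently (3 times).
Step 3: Mode = 37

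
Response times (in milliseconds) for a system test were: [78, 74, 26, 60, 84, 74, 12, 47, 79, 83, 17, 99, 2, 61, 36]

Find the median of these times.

61

Step 1: Sort the data in ascending order: [2, 12, 17, 26, 36, 47, 60, 61, 74, 74, 78, 79, 83, 84, 99]
Step 2: The number of values is n = 15.
Step 3: Since n is odd, the median is the middle value at position 8: 61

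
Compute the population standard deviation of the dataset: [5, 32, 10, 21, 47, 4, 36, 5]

15.5563

Step 1: Compute the mean: 20
Step 2: Sum of squared deviations from the mean: 1936
Step 3: Population variance = 1936 / 8 = 242
Step 4: Standard deviation = sqrt(242) = 15.5563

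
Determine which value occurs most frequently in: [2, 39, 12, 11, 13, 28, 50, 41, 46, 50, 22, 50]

50

Step 1: Count the frequency of each value:
  2: appears 1 time(s)
  11: appears 1 time(s)
  12: appears 1 time(s)
  13: appears 1 time(s)
  22: appears 1 time(s)
  28: appears 1 time(s)
  39: appears 1 time(s)
  41: appears 1 time(s)
  46: appears 1 time(s)
  50: appears 3 time(s)
Step 2: The value 50 appears most frequently (3 times).
Step 3: Mode = 50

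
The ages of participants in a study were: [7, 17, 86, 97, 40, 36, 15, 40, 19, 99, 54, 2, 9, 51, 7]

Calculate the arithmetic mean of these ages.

38.6

Step 1: Sum all values: 7 + 17 + 86 + 97 + 40 + 36 + 15 + 40 + 19 + 99 + 54 + 2 + 9 + 51 + 7 = 579
Step 2: Count the number of values: n = 15
Step 3: Mean = sum / n = 579 / 15 = 38.6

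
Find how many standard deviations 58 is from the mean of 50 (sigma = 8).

1

Step 1: Recall the z-score formula: z = (x - mu) / sigma
Step 2: Substitute values: z = (58 - 50) / 8
Step 3: z = 8 / 8 = 1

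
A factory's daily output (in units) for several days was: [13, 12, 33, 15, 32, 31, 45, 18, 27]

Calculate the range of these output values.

33

Step 1: Identify the maximum value: max = 45
Step 2: Identify the minimum value: min = 12
Step 3: Range = max - min = 45 - 12 = 33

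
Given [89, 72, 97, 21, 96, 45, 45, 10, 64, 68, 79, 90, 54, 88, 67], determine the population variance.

656.6222

Step 1: Compute the mean: (89 + 72 + 97 + 21 + 96 + 45 + 45 + 10 + 64 + 68 + 79 + 90 + 54 + 88 + 67) / 15 = 65.6667
Step 2: Compute squared deviations from the mean:
  (89 - 65.6667)^2 = 544.4444
  (72 - 65.6667)^2 = 40.1111
  (97 - 65.6667)^2 = 981.7778
  (21 - 65.6667)^2 = 1995.1111
  (96 - 65.6667)^2 = 920.1111
  (45 - 65.6667)^2 = 427.1111
  (45 - 65.6667)^2 = 427.1111
  (10 - 65.6667)^2 = 3098.7778
  (64 - 65.6667)^2 = 2.7778
  (68 - 65.6667)^2 = 5.4444
  (79 - 65.6667)^2 = 177.7778
  (90 - 65.6667)^2 = 592.1111
  (54 - 65.6667)^2 = 136.1111
  (88 - 65.6667)^2 = 498.7778
  (67 - 65.6667)^2 = 1.7778
Step 3: Sum of squared deviations = 9849.3333
Step 4: Population variance = 9849.3333 / 15 = 656.6222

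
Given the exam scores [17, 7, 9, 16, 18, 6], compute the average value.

12.1667

Step 1: Sum all values: 17 + 7 + 9 + 16 + 18 + 6 = 73
Step 2: Count the number of values: n = 6
Step 3: Mean = sum / n = 73 / 6 = 12.1667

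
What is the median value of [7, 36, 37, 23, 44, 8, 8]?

23

Step 1: Sort the data in ascending order: [7, 8, 8, 23, 36, 37, 44]
Step 2: The number of values is n = 7.
Step 3: Since n is odd, the median is the middle value at position 4: 23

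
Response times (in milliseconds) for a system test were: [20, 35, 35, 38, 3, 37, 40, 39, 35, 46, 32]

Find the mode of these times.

35

Step 1: Count the frequency of each value:
  3: appears 1 time(s)
  20: appears 1 time(s)
  32: appears 1 time(s)
  35: appears 3 time(s)
  37: appears 1 time(s)
  38: appears 1 time(s)
  39: appears 1 time(s)
  40: appears 1 time(s)
  46: appears 1 time(s)
Step 2: The value 35 appears most frequently (3 times).
Step 3: Mode = 35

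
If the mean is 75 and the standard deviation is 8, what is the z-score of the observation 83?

1

Step 1: Recall the z-score formula: z = (x - mu) / sigma
Step 2: Substitute values: z = (83 - 75) / 8
Step 3: z = 8 / 8 = 1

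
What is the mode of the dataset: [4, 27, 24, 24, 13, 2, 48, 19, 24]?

24

Step 1: Count the frequency of each value:
  2: appears 1 time(s)
  4: appears 1 time(s)
  13: appears 1 time(s)
  19: appears 1 time(s)
  24: appears 3 time(s)
  27: appears 1 time(s)
  48: appears 1 time(s)
Step 2: The value 24 appears most frequently (3 times).
Step 3: Mode = 24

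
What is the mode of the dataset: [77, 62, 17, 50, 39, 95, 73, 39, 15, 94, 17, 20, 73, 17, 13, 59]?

17

Step 1: Count the frequency of each value:
  13: appears 1 time(s)
  15: appears 1 time(s)
  17: appears 3 time(s)
  20: appears 1 time(s)
  39: appears 2 time(s)
  50: appears 1 time(s)
  59: appears 1 time(s)
  62: appears 1 time(s)
  73: appears 2 time(s)
  77: appears 1 time(s)
  94: appears 1 time(s)
  95: appears 1 time(s)
Step 2: The value 17 appears most frequently (3 times).
Step 3: Mode = 17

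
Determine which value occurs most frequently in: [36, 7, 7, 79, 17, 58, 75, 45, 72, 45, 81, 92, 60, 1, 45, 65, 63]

45

Step 1: Count the frequency of each value:
  1: appears 1 time(s)
  7: appears 2 time(s)
  17: appears 1 time(s)
  36: appears 1 time(s)
  45: appears 3 time(s)
  58: appears 1 time(s)
  60: appears 1 time(s)
  63: appears 1 time(s)
  65: appears 1 time(s)
  72: appears 1 time(s)
  75: appears 1 time(s)
  79: appears 1 time(s)
  81: appears 1 time(s)
  92: appears 1 time(s)
Step 2: The value 45 appears most frequently (3 times).
Step 3: Mode = 45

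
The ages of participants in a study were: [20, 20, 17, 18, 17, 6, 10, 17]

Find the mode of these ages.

17

Step 1: Count the frequency of each value:
  6: appears 1 time(s)
  10: appears 1 time(s)
  17: appears 3 time(s)
  18: appears 1 time(s)
  20: appears 2 time(s)
Step 2: The value 17 appears most frequently (3 times).
Step 3: Mode = 17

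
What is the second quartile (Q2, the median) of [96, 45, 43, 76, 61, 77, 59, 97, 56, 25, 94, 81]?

68.5

Step 1: Sort the data: [25, 43, 45, 56, 59, 61, 76, 77, 81, 94, 96, 97]
Step 2: n = 12
Step 3: Q2 is the median. Since n is even, it is the average of the values at positions 6 and 7:
  Q2 = (61 + 76) / 2 = 68.5
Step 4: Q2 = 68.5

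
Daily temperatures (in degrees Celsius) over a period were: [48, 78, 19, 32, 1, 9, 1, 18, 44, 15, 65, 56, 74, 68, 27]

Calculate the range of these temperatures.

77

Step 1: Identify the maximum value: max = 78
Step 2: Identify the minimum value: min = 1
Step 3: Range = max - min = 78 - 1 = 77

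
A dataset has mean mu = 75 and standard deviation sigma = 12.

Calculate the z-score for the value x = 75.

0

Step 1: Recall the z-score formula: z = (x - mu) / sigma
Step 2: Substitute values: z = (75 - 75) / 12
Step 3: z = 0 / 12 = 0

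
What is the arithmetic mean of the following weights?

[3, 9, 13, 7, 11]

8.6

Step 1: Sum all values: 3 + 9 + 13 + 7 + 11 = 43
Step 2: Count the number of values: n = 5
Step 3: Mean = sum / n = 43 / 5 = 8.6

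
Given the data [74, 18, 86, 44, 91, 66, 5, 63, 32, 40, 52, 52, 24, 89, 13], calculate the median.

52

Step 1: Sort the data in ascending order: [5, 13, 18, 24, 32, 40, 44, 52, 52, 63, 66, 74, 86, 89, 91]
Step 2: The number of values is n = 15.
Step 3: Since n is odd, the median is the middle value at position 8: 52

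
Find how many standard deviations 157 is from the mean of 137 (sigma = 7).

2.8571

Step 1: Recall the z-score formula: z = (x - mu) / sigma
Step 2: Substitute values: z = (157 - 137) / 7
Step 3: z = 20 / 7 = 2.8571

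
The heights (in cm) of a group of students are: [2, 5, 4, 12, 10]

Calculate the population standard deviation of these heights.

3.7736

Step 1: Compute the mean: 6.6
Step 2: Sum of squared deviations from the mean: 71.2
Step 3: Population variance = 71.2 / 5 = 14.24
Step 4: Standard deviation = sqrt(14.24) = 3.7736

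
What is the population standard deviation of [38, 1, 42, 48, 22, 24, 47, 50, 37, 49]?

14.9519

Step 1: Compute the mean: 35.8
Step 2: Sum of squared deviations from the mean: 2235.6
Step 3: Population variance = 2235.6 / 10 = 223.56
Step 4: Standard deviation = sqrt(223.56) = 14.9519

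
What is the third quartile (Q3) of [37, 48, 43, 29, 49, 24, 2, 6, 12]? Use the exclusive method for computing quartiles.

45.5

Step 1: Sort the data: [2, 6, 12, 24, 29, 37, 43, 48, 49]
Step 2: n = 9
Step 3: Using the exclusive quartile method:
  Q1 = 9
  Q2 (median) = 29
  Q3 = 45.5
  IQR = Q3 - Q1 = 45.5 - 9 = 36.5
Step 4: Q3 = 45.5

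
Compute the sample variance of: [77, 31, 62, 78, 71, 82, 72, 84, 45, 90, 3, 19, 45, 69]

702.5934

Step 1: Compute the mean: (77 + 31 + 62 + 78 + 71 + 82 + 72 + 84 + 45 + 90 + 3 + 19 + 45 + 69) / 14 = 59.1429
Step 2: Compute squared deviations from the mean:
  (77 - 59.1429)^2 = 318.8776
  (31 - 59.1429)^2 = 792.0204
  (62 - 59.1429)^2 = 8.1633
  (78 - 59.1429)^2 = 355.5918
  (71 - 59.1429)^2 = 140.5918
  (82 - 59.1429)^2 = 522.449
  (72 - 59.1429)^2 = 165.3061
  (84 - 59.1429)^2 = 617.8776
  (45 - 59.1429)^2 = 200.0204
  (90 - 59.1429)^2 = 952.1633
  (3 - 59.1429)^2 = 3152.0204
  (19 - 59.1429)^2 = 1611.449
  (45 - 59.1429)^2 = 200.0204
  (69 - 59.1429)^2 = 97.1633
Step 3: Sum of squared deviations = 9133.7143
Step 4: Sample variance = 9133.7143 / 13 = 702.5934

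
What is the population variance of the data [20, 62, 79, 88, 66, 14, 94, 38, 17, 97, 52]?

884

Step 1: Compute the mean: (20 + 62 + 79 + 88 + 66 + 14 + 94 + 38 + 17 + 97 + 52) / 11 = 57
Step 2: Compute squared deviations from the mean:
  (20 - 57)^2 = 1369
  (62 - 57)^2 = 25
  (79 - 57)^2 = 484
  (88 - 57)^2 = 961
  (66 - 57)^2 = 81
  (14 - 57)^2 = 1849
  (94 - 57)^2 = 1369
  (38 - 57)^2 = 361
  (17 - 57)^2 = 1600
  (97 - 57)^2 = 1600
  (52 - 57)^2 = 25
Step 3: Sum of squared deviations = 9724
Step 4: Population variance = 9724 / 11 = 884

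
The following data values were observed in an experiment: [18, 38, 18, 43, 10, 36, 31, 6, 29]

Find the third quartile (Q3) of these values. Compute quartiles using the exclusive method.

37

Step 1: Sort the data: [6, 10, 18, 18, 29, 31, 36, 38, 43]
Step 2: n = 9
Step 3: Using the exclusive quartile method:
  Q1 = 14
  Q2 (median) = 29
  Q3 = 37
  IQR = Q3 - Q1 = 37 - 14 = 23
Step 4: Q3 = 37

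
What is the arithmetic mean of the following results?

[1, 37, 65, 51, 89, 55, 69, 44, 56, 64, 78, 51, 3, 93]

54

Step 1: Sum all values: 1 + 37 + 65 + 51 + 89 + 55 + 69 + 44 + 56 + 64 + 78 + 51 + 3 + 93 = 756
Step 2: Count the number of values: n = 14
Step 3: Mean = sum / n = 756 / 14 = 54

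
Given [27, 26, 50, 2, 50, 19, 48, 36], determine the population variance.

256.1875

Step 1: Compute the mean: (27 + 26 + 50 + 2 + 50 + 19 + 48 + 36) / 8 = 32.25
Step 2: Compute squared deviations from the mean:
  (27 - 32.25)^2 = 27.5625
  (26 - 32.25)^2 = 39.0625
  (50 - 32.25)^2 = 315.0625
  (2 - 32.25)^2 = 915.0625
  (50 - 32.25)^2 = 315.0625
  (19 - 32.25)^2 = 175.5625
  (48 - 32.25)^2 = 248.0625
  (36 - 32.25)^2 = 14.0625
Step 3: Sum of squared deviations = 2049.5
Step 4: Population variance = 2049.5 / 8 = 256.1875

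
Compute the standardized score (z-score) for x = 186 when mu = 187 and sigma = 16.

-0.0625

Step 1: Recall the z-score formula: z = (x - mu) / sigma
Step 2: Substitute values: z = (186 - 187) / 16
Step 3: z = -1 / 16 = -0.0625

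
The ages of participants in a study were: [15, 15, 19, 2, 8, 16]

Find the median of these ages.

15

Step 1: Sort the data in ascending order: [2, 8, 15, 15, 16, 19]
Step 2: The number of values is n = 6.
Step 3: Since n is even, the median is the average of positions 3 and 4:
  Median = (15 + 15) / 2 = 15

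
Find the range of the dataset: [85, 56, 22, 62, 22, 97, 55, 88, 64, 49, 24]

75

Step 1: Identify the maximum value: max = 97
Step 2: Identify the minimum value: min = 22
Step 3: Range = max - min = 97 - 22 = 75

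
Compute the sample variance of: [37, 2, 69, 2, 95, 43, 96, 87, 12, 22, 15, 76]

1333.1515

Step 1: Compute the mean: (37 + 2 + 69 + 2 + 95 + 43 + 96 + 87 + 12 + 22 + 15 + 76) / 12 = 46.3333
Step 2: Compute squared deviations from the mean:
  (37 - 46.3333)^2 = 87.1111
  (2 - 46.3333)^2 = 1965.4444
  (69 - 46.3333)^2 = 513.7778
  (2 - 46.3333)^2 = 1965.4444
  (95 - 46.3333)^2 = 2368.4444
  (43 - 46.3333)^2 = 11.1111
  (96 - 46.3333)^2 = 2466.7778
  (87 - 46.3333)^2 = 1653.7778
  (12 - 46.3333)^2 = 1178.7778
  (22 - 46.3333)^2 = 592.1111
  (15 - 46.3333)^2 = 981.7778
  (76 - 46.3333)^2 = 880.1111
Step 3: Sum of squared deviations = 14664.6667
Step 4: Sample variance = 14664.6667 / 11 = 1333.1515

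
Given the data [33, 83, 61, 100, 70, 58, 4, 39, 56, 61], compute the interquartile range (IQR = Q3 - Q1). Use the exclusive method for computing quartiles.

35.75

Step 1: Sort the data: [4, 33, 39, 56, 58, 61, 61, 70, 83, 100]
Step 2: n = 10
Step 3: Using the exclusive quartile method:
  Q1 = 37.5
  Q2 (median) = 59.5
  Q3 = 73.25
  IQR = Q3 - Q1 = 73.25 - 37.5 = 35.75
Step 4: IQR = 35.75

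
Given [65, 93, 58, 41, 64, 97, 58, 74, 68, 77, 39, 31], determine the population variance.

377.5208

Step 1: Compute the mean: (65 + 93 + 58 + 41 + 64 + 97 + 58 + 74 + 68 + 77 + 39 + 31) / 12 = 63.75
Step 2: Compute squared deviations from the mean:
  (65 - 63.75)^2 = 1.5625
  (93 - 63.75)^2 = 855.5625
  (58 - 63.75)^2 = 33.0625
  (41 - 63.75)^2 = 517.5625
  (64 - 63.75)^2 = 0.0625
  (97 - 63.75)^2 = 1105.5625
  (58 - 63.75)^2 = 33.0625
  (74 - 63.75)^2 = 105.0625
  (68 - 63.75)^2 = 18.0625
  (77 - 63.75)^2 = 175.5625
  (39 - 63.75)^2 = 612.5625
  (31 - 63.75)^2 = 1072.5625
Step 3: Sum of squared deviations = 4530.25
Step 4: Population variance = 4530.25 / 12 = 377.5208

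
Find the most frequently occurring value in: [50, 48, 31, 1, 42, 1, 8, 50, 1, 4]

1

Step 1: Count the frequency of each value:
  1: appears 3 time(s)
  4: appears 1 time(s)
  8: appears 1 time(s)
  31: appears 1 time(s)
  42: appears 1 time(s)
  48: appears 1 time(s)
  50: appears 2 time(s)
Step 2: The value 1 appears most frequently (3 times).
Step 3: Mode = 1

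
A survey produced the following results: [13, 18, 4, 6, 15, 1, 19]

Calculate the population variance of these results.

43.8367

Step 1: Compute the mean: (13 + 18 + 4 + 6 + 15 + 1 + 19) / 7 = 10.8571
Step 2: Compute squared deviations from the mean:
  (13 - 10.8571)^2 = 4.5918
  (18 - 10.8571)^2 = 51.0204
  (4 - 10.8571)^2 = 47.0204
  (6 - 10.8571)^2 = 23.5918
  (15 - 10.8571)^2 = 17.1633
  (1 - 10.8571)^2 = 97.1633
  (19 - 10.8571)^2 = 66.3061
Step 3: Sum of squared deviations = 306.8571
Step 4: Population variance = 306.8571 / 7 = 43.8367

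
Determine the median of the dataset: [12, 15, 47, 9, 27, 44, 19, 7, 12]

15

Step 1: Sort the data in ascending order: [7, 9, 12, 12, 15, 19, 27, 44, 47]
Step 2: The number of values is n = 9.
Step 3: Since n is odd, the median is the middle value at position 5: 15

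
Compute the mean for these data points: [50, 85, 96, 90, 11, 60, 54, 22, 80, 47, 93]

62.5455

Step 1: Sum all values: 50 + 85 + 96 + 90 + 11 + 60 + 54 + 22 + 80 + 47 + 93 = 688
Step 2: Count the number of values: n = 11
Step 3: Mean = sum / n = 688 / 11 = 62.5455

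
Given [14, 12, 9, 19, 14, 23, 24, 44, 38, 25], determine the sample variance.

128.8444

Step 1: Compute the mean: (14 + 12 + 9 + 19 + 14 + 23 + 24 + 44 + 38 + 25) / 10 = 22.2
Step 2: Compute squared deviations from the mean:
  (14 - 22.2)^2 = 67.24
  (12 - 22.2)^2 = 104.04
  (9 - 22.2)^2 = 174.24
  (19 - 22.2)^2 = 10.24
  (14 - 22.2)^2 = 67.24
  (23 - 22.2)^2 = 0.64
  (24 - 22.2)^2 = 3.24
  (44 - 22.2)^2 = 475.24
  (38 - 22.2)^2 = 249.64
  (25 - 22.2)^2 = 7.84
Step 3: Sum of squared deviations = 1159.6
Step 4: Sample variance = 1159.6 / 9 = 128.8444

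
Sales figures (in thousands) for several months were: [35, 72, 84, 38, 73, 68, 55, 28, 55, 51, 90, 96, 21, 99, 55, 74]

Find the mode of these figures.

55

Step 1: Count the frequency of each value:
  21: appears 1 time(s)
  28: appears 1 time(s)
  35: appears 1 time(s)
  38: appears 1 time(s)
  51: appears 1 time(s)
  55: appears 3 time(s)
  68: appears 1 time(s)
  72: appears 1 time(s)
  73: appears 1 time(s)
  74: appears 1 time(s)
  84: appears 1 time(s)
  90: appears 1 time(s)
  96: appears 1 time(s)
  99: appears 1 time(s)
Step 2: The value 55 appears most frequently (3 times).
Step 3: Mode = 55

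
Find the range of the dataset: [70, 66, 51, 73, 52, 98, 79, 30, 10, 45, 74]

88

Step 1: Identify the maximum value: max = 98
Step 2: Identify the minimum value: min = 10
Step 3: Range = max - min = 98 - 10 = 88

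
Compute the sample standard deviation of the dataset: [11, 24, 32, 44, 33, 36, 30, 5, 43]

13.3229

Step 1: Compute the mean: 28.6667
Step 2: Sum of squared deviations from the mean: 1420
Step 3: Sample variance = 1420 / 8 = 177.5
Step 4: Standard deviation = sqrt(177.5) = 13.3229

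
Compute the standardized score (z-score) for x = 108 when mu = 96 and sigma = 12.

1

Step 1: Recall the z-score formula: z = (x - mu) / sigma
Step 2: Substitute values: z = (108 - 96) / 12
Step 3: z = 12 / 12 = 1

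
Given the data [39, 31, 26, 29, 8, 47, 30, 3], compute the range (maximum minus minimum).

44

Step 1: Identify the maximum value: max = 47
Step 2: Identify the minimum value: min = 3
Step 3: Range = max - min = 47 - 3 = 44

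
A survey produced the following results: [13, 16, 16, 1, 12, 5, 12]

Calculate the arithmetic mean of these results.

10.7143

Step 1: Sum all values: 13 + 16 + 16 + 1 + 12 + 5 + 12 = 75
Step 2: Count the number of values: n = 7
Step 3: Mean = sum / n = 75 / 7 = 10.7143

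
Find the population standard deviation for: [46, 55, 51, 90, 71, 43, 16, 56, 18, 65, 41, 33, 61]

19.7343

Step 1: Compute the mean: 49.6923
Step 2: Sum of squared deviations from the mean: 5062.7692
Step 3: Population variance = 5062.7692 / 13 = 389.4438
Step 4: Standard deviation = sqrt(389.4438) = 19.7343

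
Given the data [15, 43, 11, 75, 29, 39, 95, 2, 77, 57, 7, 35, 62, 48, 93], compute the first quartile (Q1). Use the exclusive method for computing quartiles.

15

Step 1: Sort the data: [2, 7, 11, 15, 29, 35, 39, 43, 48, 57, 62, 75, 77, 93, 95]
Step 2: n = 15
Step 3: Using the exclusive quartile method:
  Q1 = 15
  Q2 (median) = 43
  Q3 = 75
  IQR = Q3 - Q1 = 75 - 15 = 60
Step 4: Q1 = 15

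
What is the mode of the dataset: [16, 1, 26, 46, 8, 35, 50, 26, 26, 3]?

26

Step 1: Count the frequency of each value:
  1: appears 1 time(s)
  3: appears 1 time(s)
  8: appears 1 time(s)
  16: appears 1 time(s)
  26: appears 3 time(s)
  35: appears 1 time(s)
  46: appears 1 time(s)
  50: appears 1 time(s)
Step 2: The value 26 appears most frequently (3 times).
Step 3: Mode = 26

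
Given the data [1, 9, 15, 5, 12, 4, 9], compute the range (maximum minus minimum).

14

Step 1: Identify the maximum value: max = 15
Step 2: Identify the minimum value: min = 1
Step 3: Range = max - min = 15 - 1 = 14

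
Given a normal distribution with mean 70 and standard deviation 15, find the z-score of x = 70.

0

Step 1: Recall the z-score formula: z = (x - mu) / sigma
Step 2: Substitute values: z = (70 - 70) / 15
Step 3: z = 0 / 15 = 0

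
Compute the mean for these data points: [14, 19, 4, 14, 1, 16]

11.3333

Step 1: Sum all values: 14 + 19 + 4 + 14 + 1 + 16 = 68
Step 2: Count the number of values: n = 6
Step 3: Mean = sum / n = 68 / 6 = 11.3333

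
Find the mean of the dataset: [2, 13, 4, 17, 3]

7.8

Step 1: Sum all values: 2 + 13 + 4 + 17 + 3 = 39
Step 2: Count the number of values: n = 5
Step 3: Mean = sum / n = 39 / 5 = 7.8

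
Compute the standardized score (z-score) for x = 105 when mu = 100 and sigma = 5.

1

Step 1: Recall the z-score formula: z = (x - mu) / sigma
Step 2: Substitute values: z = (105 - 100) / 5
Step 3: z = 5 / 5 = 1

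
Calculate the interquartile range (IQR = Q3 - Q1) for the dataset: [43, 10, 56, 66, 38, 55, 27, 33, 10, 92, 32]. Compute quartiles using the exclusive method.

29

Step 1: Sort the data: [10, 10, 27, 32, 33, 38, 43, 55, 56, 66, 92]
Step 2: n = 11
Step 3: Using the exclusive quartile method:
  Q1 = 27
  Q2 (median) = 38
  Q3 = 56
  IQR = Q3 - Q1 = 56 - 27 = 29
Step 4: IQR = 29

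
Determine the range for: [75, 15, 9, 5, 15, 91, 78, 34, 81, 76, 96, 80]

91

Step 1: Identify the maximum value: max = 96
Step 2: Identify the minimum value: min = 5
Step 3: Range = max - min = 96 - 5 = 91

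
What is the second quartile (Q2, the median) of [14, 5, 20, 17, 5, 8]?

11

Step 1: Sort the data: [5, 5, 8, 14, 17, 20]
Step 2: n = 6
Step 3: Q2 is the median. Since n is even, it is the average of the values at positions 3 and 4:
  Q2 = (8 + 14) / 2 = 11
Step 4: Q2 = 11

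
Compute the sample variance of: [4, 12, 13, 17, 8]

24.7

Step 1: Compute the mean: (4 + 12 + 13 + 17 + 8) / 5 = 10.8
Step 2: Compute squared deviations from the mean:
  (4 - 10.8)^2 = 46.24
  (12 - 10.8)^2 = 1.44
  (13 - 10.8)^2 = 4.84
  (17 - 10.8)^2 = 38.44
  (8 - 10.8)^2 = 7.84
Step 3: Sum of squared deviations = 98.8
Step 4: Sample variance = 98.8 / 4 = 24.7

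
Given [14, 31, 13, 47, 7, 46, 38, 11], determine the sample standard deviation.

16.5135

Step 1: Compute the mean: 25.875
Step 2: Sum of squared deviations from the mean: 1908.875
Step 3: Sample variance = 1908.875 / 7 = 272.6964
Step 4: Standard deviation = sqrt(272.6964) = 16.5135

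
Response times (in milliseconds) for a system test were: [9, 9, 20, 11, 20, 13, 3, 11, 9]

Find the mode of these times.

9

Step 1: Count the frequency of each value:
  3: appears 1 time(s)
  9: appears 3 time(s)
  11: appears 2 time(s)
  13: appears 1 time(s)
  20: appears 2 time(s)
Step 2: The value 9 appears most frequently (3 times).
Step 3: Mode = 9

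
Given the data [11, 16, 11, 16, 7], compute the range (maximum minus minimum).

9

Step 1: Identify the maximum value: max = 16
Step 2: Identify the minimum value: min = 7
Step 3: Range = max - min = 16 - 7 = 9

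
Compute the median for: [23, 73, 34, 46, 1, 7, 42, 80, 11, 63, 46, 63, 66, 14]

44

Step 1: Sort the data in ascending order: [1, 7, 11, 14, 23, 34, 42, 46, 46, 63, 63, 66, 73, 80]
Step 2: The number of values is n = 14.
Step 3: Since n is even, the median is the average of positions 7 and 8:
  Median = (42 + 46) / 2 = 44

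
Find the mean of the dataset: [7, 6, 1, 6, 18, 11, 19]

9.7143

Step 1: Sum all values: 7 + 6 + 1 + 6 + 18 + 11 + 19 = 68
Step 2: Count the number of values: n = 7
Step 3: Mean = sum / n = 68 / 7 = 9.7143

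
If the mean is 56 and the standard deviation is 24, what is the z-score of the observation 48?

-0.3333

Step 1: Recall the z-score formula: z = (x - mu) / sigma
Step 2: Substitute values: z = (48 - 56) / 24
Step 3: z = -8 / 24 = -0.3333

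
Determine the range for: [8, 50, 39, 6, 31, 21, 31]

44

Step 1: Identify the maximum value: max = 50
Step 2: Identify the minimum value: min = 6
Step 3: Range = max - min = 50 - 6 = 44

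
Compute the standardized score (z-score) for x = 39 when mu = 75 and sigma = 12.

-3

Step 1: Recall the z-score formula: z = (x - mu) / sigma
Step 2: Substitute values: z = (39 - 75) / 12
Step 3: z = -36 / 12 = -3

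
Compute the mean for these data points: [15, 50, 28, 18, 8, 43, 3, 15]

22.5

Step 1: Sum all values: 15 + 50 + 28 + 18 + 8 + 43 + 3 + 15 = 180
Step 2: Count the number of values: n = 8
Step 3: Mean = sum / n = 180 / 8 = 22.5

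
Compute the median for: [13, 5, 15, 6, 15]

13

Step 1: Sort the data in ascending order: [5, 6, 13, 15, 15]
Step 2: The number of values is n = 5.
Step 3: Since n is odd, the median is the middle value at position 3: 13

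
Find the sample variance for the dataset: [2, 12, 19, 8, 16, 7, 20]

45

Step 1: Compute the mean: (2 + 12 + 19 + 8 + 16 + 7 + 20) / 7 = 12
Step 2: Compute squared deviations from the mean:
  (2 - 12)^2 = 100
  (12 - 12)^2 = 0
  (19 - 12)^2 = 49
  (8 - 12)^2 = 16
  (16 - 12)^2 = 16
  (7 - 12)^2 = 25
  (20 - 12)^2 = 64
Step 3: Sum of squared deviations = 270
Step 4: Sample variance = 270 / 6 = 45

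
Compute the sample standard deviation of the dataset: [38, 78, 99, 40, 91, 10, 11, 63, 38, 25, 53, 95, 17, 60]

30.8456

Step 1: Compute the mean: 51.2857
Step 2: Sum of squared deviations from the mean: 12368.8571
Step 3: Sample variance = 12368.8571 / 13 = 951.4505
Step 4: Standard deviation = sqrt(951.4505) = 30.8456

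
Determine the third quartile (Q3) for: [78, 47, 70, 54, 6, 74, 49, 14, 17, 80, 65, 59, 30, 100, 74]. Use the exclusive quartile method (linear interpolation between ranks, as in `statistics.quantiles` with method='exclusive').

74

Step 1: Sort the data: [6, 14, 17, 30, 47, 49, 54, 59, 65, 70, 74, 74, 78, 80, 100]
Step 2: n = 15
Step 3: Using the exclusive quartile method:
  Q1 = 30
  Q2 (median) = 59
  Q3 = 74
  IQR = Q3 - Q1 = 74 - 30 = 44
Step 4: Q3 = 74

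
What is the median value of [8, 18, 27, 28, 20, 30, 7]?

20

Step 1: Sort the data in ascending order: [7, 8, 18, 20, 27, 28, 30]
Step 2: The number of values is n = 7.
Step 3: Since n is odd, the median is the middle value at position 4: 20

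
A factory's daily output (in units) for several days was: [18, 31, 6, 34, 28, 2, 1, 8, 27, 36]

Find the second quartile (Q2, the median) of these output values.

22.5

Step 1: Sort the data: [1, 2, 6, 8, 18, 27, 28, 31, 34, 36]
Step 2: n = 10
Step 3: Q2 is the median. Since n is even, it is the average of the values at positions 5 and 6:
  Q2 = (18 + 27) / 2 = 22.5
Step 4: Q2 = 22.5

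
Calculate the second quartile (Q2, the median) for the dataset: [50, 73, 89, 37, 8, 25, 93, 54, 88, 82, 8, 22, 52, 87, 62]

54

Step 1: Sort the data: [8, 8, 22, 25, 37, 50, 52, 54, 62, 73, 82, 87, 88, 89, 93]
Step 2: n = 15
Step 3: Q2 is the median. Since n is odd, it is the middle value at position 8: 54
Step 4: Q2 = 54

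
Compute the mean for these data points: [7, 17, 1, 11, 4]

8

Step 1: Sum all values: 7 + 17 + 1 + 11 + 4 = 40
Step 2: Count the number of values: n = 5
Step 3: Mean = sum / n = 40 / 5 = 8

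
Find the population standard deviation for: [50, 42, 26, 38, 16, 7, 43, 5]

16.286

Step 1: Compute the mean: 28.375
Step 2: Sum of squared deviations from the mean: 2121.875
Step 3: Population variance = 2121.875 / 8 = 265.2344
Step 4: Standard deviation = sqrt(265.2344) = 16.286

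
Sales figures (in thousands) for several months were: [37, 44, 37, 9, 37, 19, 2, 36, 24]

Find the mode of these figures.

37

Step 1: Count the frequency of each value:
  2: appears 1 time(s)
  9: appears 1 time(s)
  19: appears 1 time(s)
  24: appears 1 time(s)
  36: appears 1 time(s)
  37: appears 3 time(s)
  44: appears 1 time(s)
Step 2: The value 37 appears most frequently (3 times).
Step 3: Mode = 37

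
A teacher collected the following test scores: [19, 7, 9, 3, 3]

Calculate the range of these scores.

16

Step 1: Identify the maximum value: max = 19
Step 2: Identify the minimum value: min = 3
Step 3: Range = max - min = 19 - 3 = 16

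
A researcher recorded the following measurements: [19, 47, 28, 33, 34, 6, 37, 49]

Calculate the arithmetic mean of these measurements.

31.625

Step 1: Sum all values: 19 + 47 + 28 + 33 + 34 + 6 + 37 + 49 = 253
Step 2: Count the number of values: n = 8
Step 3: Mean = sum / n = 253 / 8 = 31.625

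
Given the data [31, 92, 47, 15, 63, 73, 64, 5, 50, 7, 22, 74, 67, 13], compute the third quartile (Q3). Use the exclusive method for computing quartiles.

68.5

Step 1: Sort the data: [5, 7, 13, 15, 22, 31, 47, 50, 63, 64, 67, 73, 74, 92]
Step 2: n = 14
Step 3: Using the exclusive quartile method:
  Q1 = 14.5
  Q2 (median) = 48.5
  Q3 = 68.5
  IQR = Q3 - Q1 = 68.5 - 14.5 = 54
Step 4: Q3 = 68.5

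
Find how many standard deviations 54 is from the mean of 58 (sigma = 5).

-0.8

Step 1: Recall the z-score formula: z = (x - mu) / sigma
Step 2: Substitute values: z = (54 - 58) / 5
Step 3: z = -4 / 5 = -0.8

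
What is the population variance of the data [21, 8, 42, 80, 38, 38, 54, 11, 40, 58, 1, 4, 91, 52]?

706.102

Step 1: Compute the mean: (21 + 8 + 42 + 80 + 38 + 38 + 54 + 11 + 40 + 58 + 1 + 4 + 91 + 52) / 14 = 38.4286
Step 2: Compute squared deviations from the mean:
  (21 - 38.4286)^2 = 303.7551
  (8 - 38.4286)^2 = 925.898
  (42 - 38.4286)^2 = 12.7551
  (80 - 38.4286)^2 = 1728.1837
  (38 - 38.4286)^2 = 0.1837
  (38 - 38.4286)^2 = 0.1837
  (54 - 38.4286)^2 = 242.4694
  (11 - 38.4286)^2 = 752.3265
  (40 - 38.4286)^2 = 2.4694
  (58 - 38.4286)^2 = 383.0408
  (1 - 38.4286)^2 = 1400.898
  (4 - 38.4286)^2 = 1185.3265
  (91 - 38.4286)^2 = 2763.7551
  (52 - 38.4286)^2 = 184.1837
Step 3: Sum of squared deviations = 9885.4286
Step 4: Population variance = 9885.4286 / 14 = 706.102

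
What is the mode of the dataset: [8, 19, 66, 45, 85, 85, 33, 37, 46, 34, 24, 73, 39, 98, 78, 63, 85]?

85

Step 1: Count the frequency of each value:
  8: appears 1 time(s)
  19: appears 1 time(s)
  24: appears 1 time(s)
  33: appears 1 time(s)
  34: appears 1 time(s)
  37: appears 1 time(s)
  39: appears 1 time(s)
  45: appears 1 time(s)
  46: appears 1 time(s)
  63: appears 1 time(s)
  66: appears 1 time(s)
  73: appears 1 time(s)
  78: appears 1 time(s)
  85: appears 3 time(s)
  98: appears 1 time(s)
Step 2: The value 85 appears most frequently (3 times).
Step 3: Mode = 85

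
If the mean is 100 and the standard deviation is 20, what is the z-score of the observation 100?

0

Step 1: Recall the z-score formula: z = (x - mu) / sigma
Step 2: Substitute values: z = (100 - 100) / 20
Step 3: z = 0 / 20 = 0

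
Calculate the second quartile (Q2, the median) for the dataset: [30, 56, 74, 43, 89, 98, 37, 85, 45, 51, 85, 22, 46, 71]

53.5

Step 1: Sort the data: [22, 30, 37, 43, 45, 46, 51, 56, 71, 74, 85, 85, 89, 98]
Step 2: n = 14
Step 3: Q2 is the median. Since n is even, it is the average of the values at positions 7 and 8:
  Q2 = (51 + 56) / 2 = 53.5
Step 4: Q2 = 53.5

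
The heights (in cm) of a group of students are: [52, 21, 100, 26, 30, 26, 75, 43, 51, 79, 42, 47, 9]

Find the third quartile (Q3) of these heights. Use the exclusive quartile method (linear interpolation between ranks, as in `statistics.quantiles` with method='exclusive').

63.5

Step 1: Sort the data: [9, 21, 26, 26, 30, 42, 43, 47, 51, 52, 75, 79, 100]
Step 2: n = 13
Step 3: Using the exclusive quartile method:
  Q1 = 26
  Q2 (median) = 43
  Q3 = 63.5
  IQR = Q3 - Q1 = 63.5 - 26 = 37.5
Step 4: Q3 = 63.5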